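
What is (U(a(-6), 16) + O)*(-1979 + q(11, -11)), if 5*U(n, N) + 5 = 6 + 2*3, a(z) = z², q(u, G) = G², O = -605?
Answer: 5607444/5 ≈ 1.1215e+6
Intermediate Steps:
U(n, N) = 7/5 (U(n, N) = -1 + (6 + 2*3)/5 = -1 + (6 + 6)/5 = -1 + (⅕)*12 = -1 + 12/5 = 7/5)
(U(a(-6), 16) + O)*(-1979 + q(11, -11)) = (7/5 - 605)*(-1979 + (-11)²) = -3018*(-1979 + 121)/5 = -3018/5*(-1858) = 5607444/5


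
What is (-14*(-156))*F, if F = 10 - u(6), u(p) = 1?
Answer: 19656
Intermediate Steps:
F = 9 (F = 10 - 1*1 = 10 - 1 = 9)
(-14*(-156))*F = -14*(-156)*9 = 2184*9 = 19656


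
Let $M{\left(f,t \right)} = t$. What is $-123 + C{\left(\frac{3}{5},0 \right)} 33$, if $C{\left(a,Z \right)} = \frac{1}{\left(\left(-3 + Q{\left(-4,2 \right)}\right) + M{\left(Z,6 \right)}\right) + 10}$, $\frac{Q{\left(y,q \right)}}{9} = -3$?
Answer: $- \frac{1755}{14} \approx -125.36$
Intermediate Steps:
$Q{\left(y,q \right)} = -27$ ($Q{\left(y,q \right)} = 9 \left(-3\right) = -27$)
$C{\left(a,Z \right)} = - \frac{1}{14}$ ($C{\left(a,Z \right)} = \frac{1}{\left(\left(-3 - 27\right) + 6\right) + 10} = \frac{1}{\left(-30 + 6\right) + 10} = \frac{1}{-24 + 10} = \frac{1}{-14} = - \frac{1}{14}$)
$-123 + C{\left(\frac{3}{5},0 \right)} 33 = -123 - \frac{33}{14} = - \frac{1755}{14}$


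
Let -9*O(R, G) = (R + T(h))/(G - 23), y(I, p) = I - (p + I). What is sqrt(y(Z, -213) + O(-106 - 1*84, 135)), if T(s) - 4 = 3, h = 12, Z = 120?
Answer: sqrt(1504209)/84 ≈ 14.601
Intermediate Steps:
y(I, p) = -p (y(I, p) = I - (I + p) = I + (-I - p) = -p)
T(s) = 7 (T(s) = 4 + 3 = 7)
O(R, G) = -(7 + R)/(9*(-23 + G)) (O(R, G) = -(R + 7)/(9*(G - 23)) = -(7 + R)/(9*(-23 + G)))
sqrt(y(Z, -213) + O(-106 - 1*84, 135)) = sqrt(-1*(-213) + (-7 - (-106 - 1*84))/(9*(-23 + 135))) = sqrt(213 + (1/9)*(-7 - (-106 - 84))/112) = sqrt(213 + (1/9)*(1/112)*(-7 - 1*(-190))) = sqrt(213 + (1/9)*(1/112)*(-7 + 190)) = sqrt(213 + (1/9)*(1/112)*183) = sqrt(213 + 61/336) = sqrt(71629/336) = sqrt(1504209)/84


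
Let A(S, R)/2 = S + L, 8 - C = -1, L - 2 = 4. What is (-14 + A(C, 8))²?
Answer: 256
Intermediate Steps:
L = 6 (L = 2 + 4 = 6)
C = 9 (C = 8 - 1*(-1) = 8 + 1 = 9)
A(S, R) = 12 + 2*S (A(S, R) = 2*(S + 6) = 2*(6 + S) = 12 + 2*S)
(-14 + A(C, 8))² = (-14 + (12 + 2*9))² = (-14 + (12 + 18))² = (-14 + 30)² = 16² = 256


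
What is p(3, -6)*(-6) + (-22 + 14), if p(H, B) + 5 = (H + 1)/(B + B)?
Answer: 24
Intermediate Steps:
p(H, B) = -5 + (1 + H)/(2*B) (p(H, B) = -5 + (H + 1)/(B + B) = -5 + (1 + H)/((2*B)) = -5 + (1 + H)*(1/(2*B)) = -5 + (1 + H)/(2*B))
p(3, -6)*(-6) + (-22 + 14) = ((½)*(1 + 3 - 10*(-6))/(-6))*(-6) + (-22 + 14) = ((½)*(-⅙)*(1 + 3 + 60))*(-6) - 8 = ((½)*(-⅙)*64)*(-6) - 8 = -16/3*(-6) - 8 = 32 - 8 = 24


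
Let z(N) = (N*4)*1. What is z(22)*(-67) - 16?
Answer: -5912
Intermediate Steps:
z(N) = 4*N (z(N) = (4*N)*1 = 4*N)
z(22)*(-67) - 16 = (4*22)*(-67) - 16 = 88*(-67) - 16 = -5896 - 16 = -5912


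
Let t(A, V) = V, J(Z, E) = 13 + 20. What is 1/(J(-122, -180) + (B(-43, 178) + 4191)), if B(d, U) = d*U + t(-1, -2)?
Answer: -1/3432 ≈ -0.00029138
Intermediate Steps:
J(Z, E) = 33
B(d, U) = -2 + U*d (B(d, U) = d*U - 2 = U*d - 2 = -2 + U*d)
1/(J(-122, -180) + (B(-43, 178) + 4191)) = 1/(33 + ((-2 + 178*(-43)) + 4191)) = 1/(33 + ((-2 - 7654) + 4191)) = 1/(33 + (-7656 + 4191)) = 1/(33 - 3465) = 1/(-3432) = -1/3432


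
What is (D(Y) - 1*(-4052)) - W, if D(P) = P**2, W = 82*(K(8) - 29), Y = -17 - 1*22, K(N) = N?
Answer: 7295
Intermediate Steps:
Y = -39 (Y = -17 - 22 = -39)
W = -1722 (W = 82*(8 - 29) = 82*(-21) = -1722)
(D(Y) - 1*(-4052)) - W = ((-39)**2 - 1*(-4052)) - 1*(-1722) = (1521 + 4052) + 1722 = 5573 + 1722 = 7295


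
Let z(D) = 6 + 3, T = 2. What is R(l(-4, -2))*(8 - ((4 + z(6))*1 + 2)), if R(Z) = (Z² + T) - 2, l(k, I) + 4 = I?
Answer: -252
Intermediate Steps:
l(k, I) = -4 + I
z(D) = 9
R(Z) = Z² (R(Z) = (Z² + 2) - 2 = (2 + Z²) - 2 = Z²)
R(l(-4, -2))*(8 - ((4 + z(6))*1 + 2)) = (-4 - 2)²*(8 - ((4 + 9)*1 + 2)) = (-6)²*(8 - (13*1 + 2)) = 36*(8 - (13 + 2)) = 36*(8 - 1*15) = 36*(8 - 15) = 36*(-7) = -252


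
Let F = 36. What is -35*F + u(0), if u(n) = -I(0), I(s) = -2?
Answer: -1258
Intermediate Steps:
u(n) = 2 (u(n) = -1*(-2) = 2)
-35*F + u(0) = -35*36 + 2 = -1260 + 2 = -1258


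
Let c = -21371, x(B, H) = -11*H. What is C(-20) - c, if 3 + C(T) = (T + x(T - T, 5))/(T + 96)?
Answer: 1623893/76 ≈ 21367.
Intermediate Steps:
C(T) = -3 + (-55 + T)/(96 + T) (C(T) = -3 + (T - 11*5)/(T + 96) = -3 + (T - 55)/(96 + T) = -3 + (-55 + T)/(96 + T))
C(-20) - c = (-343 - 2*(-20))/(96 - 20) - 1*(-21371) = (-343 + 40)/76 + 21371 = (1/76)*(-303) + 21371 = -303/76 + 21371 = 1623893/76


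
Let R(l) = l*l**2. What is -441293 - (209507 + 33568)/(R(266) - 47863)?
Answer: -8284496553344/18773233 ≈ -4.4129e+5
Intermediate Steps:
R(l) = l**3
-441293 - (209507 + 33568)/(R(266) - 47863) = -441293 - (209507 + 33568)/(266**3 - 47863) = -441293 - 243075/(18821096 - 47863) = -441293 - 243075/18773233 = -8284496553344/18773233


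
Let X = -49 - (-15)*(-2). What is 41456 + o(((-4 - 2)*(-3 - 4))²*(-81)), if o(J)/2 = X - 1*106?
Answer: 41086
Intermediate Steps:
X = -79 (X = -49 - 1*30 = -49 - 30 = -79)
o(J) = -370 (o(J) = 2*(-79 - 1*106) = 2*(-79 - 106) = 2*(-185) = -370)
41456 + o(((-4 - 2)*(-3 - 4))²*(-81)) = 41456 - 370 = 41086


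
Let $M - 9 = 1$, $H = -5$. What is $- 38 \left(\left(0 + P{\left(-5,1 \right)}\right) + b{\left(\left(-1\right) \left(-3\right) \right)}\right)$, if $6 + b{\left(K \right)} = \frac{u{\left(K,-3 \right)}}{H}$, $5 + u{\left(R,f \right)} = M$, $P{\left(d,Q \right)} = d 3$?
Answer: $836$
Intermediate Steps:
$P{\left(d,Q \right)} = 3 d$
$M = 10$ ($M = 9 + 1 = 10$)
$u{\left(R,f \right)} = 5$ ($u{\left(R,f \right)} = -5 + 10 = 5$)
$b{\left(K \right)} = -7$ ($b{\left(K \right)} = -6 + \frac{5}{-5} = -6 + 5 \left(- \frac{1}{5}\right) = -6 - 1 = -7$)
$- 38 \left(\left(0 + P{\left(-5,1 \right)}\right) + b{\left(\left(-1\right) \left(-3\right) \right)}\right) = - 38 \left(\left(0 + 3 \left(-5\right)\right) - 7\right) = - 38 \left(\left(0 - 15\right) - 7\right) = - 38 \left(-15 - 7\right) = \left(-38\right) \left(-22\right) = 836$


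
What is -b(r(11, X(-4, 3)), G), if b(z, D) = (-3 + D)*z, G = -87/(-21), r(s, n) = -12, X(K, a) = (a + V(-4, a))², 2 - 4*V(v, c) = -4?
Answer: 96/7 ≈ 13.714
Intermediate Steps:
V(v, c) = 3/2 (V(v, c) = ½ - ¼*(-4) = ½ + 1 = 3/2)
X(K, a) = (3/2 + a)² (X(K, a) = (a + 3/2)² = (3/2 + a)²)
G = 29/7 (G = -87*(-1/21) = 29/7 ≈ 4.1429)
b(z, D) = z*(-3 + D)
-b(r(11, X(-4, 3)), G) = -(-12)*(-3 + 29/7) = -(-12)*8/7 = -1*(-96/7) = 96/7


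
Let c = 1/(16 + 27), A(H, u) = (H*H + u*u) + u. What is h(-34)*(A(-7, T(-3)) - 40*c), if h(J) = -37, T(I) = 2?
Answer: -86025/43 ≈ -2000.6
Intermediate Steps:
A(H, u) = u + H² + u² (A(H, u) = (H² + u²) + u = u + H² + u²)
c = 1/43 ≈ 0.023256
h(-34)*(A(-7, T(-3)) - 40*c) = -37*((2 + (-7)² + 2²) - 40*1/43) = -37*((2 + 49 + 4) - 40/43) = -37*(55 - 40/43) = -37*2325/43 = -86025/43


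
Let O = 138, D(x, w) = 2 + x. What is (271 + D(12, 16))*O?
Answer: 39330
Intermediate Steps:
(271 + D(12, 16))*O = (271 + (2 + 12))*138 = (271 + 14)*138 = 285*138 = 39330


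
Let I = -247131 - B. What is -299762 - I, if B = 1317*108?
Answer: 89605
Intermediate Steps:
B = 142236
I = -389367 (I = -247131 - 1*142236 = -247131 - 142236 = -389367)
-299762 - I = -299762 - 1*(-389367) = -299762 + 389367 = 89605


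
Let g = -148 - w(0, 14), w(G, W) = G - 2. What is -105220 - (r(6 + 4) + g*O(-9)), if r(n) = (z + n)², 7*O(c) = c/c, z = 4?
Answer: -737766/7 ≈ -1.0540e+5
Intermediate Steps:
O(c) = ⅐ (O(c) = (c/c)/7 = (⅐)*1 = ⅐)
w(G, W) = -2 + G
r(n) = (4 + n)²
g = -146 (g = -148 - (-2 + 0) = -148 - 1*(-2) = -148 + 2 = -146)
-105220 - (r(6 + 4) + g*O(-9)) = -105220 - ((4 + (6 + 4))² - 146*⅐) = -105220 - ((4 + 10)² - 146/7) = -105220 - (14² - 146/7) = -105220 - (196 - 146/7) = -105220 - 1*1226/7 = -105220 - 1226/7 = -737766/7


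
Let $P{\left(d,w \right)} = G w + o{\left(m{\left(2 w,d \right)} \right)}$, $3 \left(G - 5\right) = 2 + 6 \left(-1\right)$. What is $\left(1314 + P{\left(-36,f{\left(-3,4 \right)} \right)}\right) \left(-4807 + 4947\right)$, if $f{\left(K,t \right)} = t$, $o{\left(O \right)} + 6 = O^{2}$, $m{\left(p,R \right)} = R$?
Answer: $\frac{1099840}{3} \approx 3.6661 \cdot 10^{5}$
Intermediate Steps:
$o{\left(O \right)} = -6 + O^{2}$
$G = \frac{11}{3}$ ($G = 5 + \frac{2 + 6 \left(-1\right)}{3} = 5 + \frac{2 - 6}{3} = 5 + \frac{1}{3} \left(-4\right) = 5 - \frac{4}{3} = \frac{11}{3} \approx 3.6667$)
$P{\left(d,w \right)} = -6 + d^{2} + \frac{11 w}{3}$ ($P{\left(d,w \right)} = \frac{11 w}{3} + \left(-6 + d^{2}\right) = -6 + d^{2} + \frac{11 w}{3}$)
$\left(1314 + P{\left(-36,f{\left(-3,4 \right)} \right)}\right) \left(-4807 + 4947\right) = \left(1314 + \left(-6 + \left(-36\right)^{2} + \frac{11}{3} \cdot 4\right)\right) \left(-4807 + 4947\right) = \left(1314 + \left(-6 + 1296 + \frac{44}{3}\right)\right) 140 = \left(1314 + \frac{3914}{3}\right) 140 = \frac{7856}{3} \cdot 140 = \frac{1099840}{3}$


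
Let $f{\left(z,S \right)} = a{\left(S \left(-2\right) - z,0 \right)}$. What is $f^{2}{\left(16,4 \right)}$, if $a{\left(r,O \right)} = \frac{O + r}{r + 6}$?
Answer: $\frac{16}{9} \approx 1.7778$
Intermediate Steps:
$a{\left(r,O \right)} = \frac{O + r}{6 + r}$
$f{\left(z,S \right)} = \frac{- z - 2 S}{6 - z - 2 S}$ ($f{\left(z,S \right)} = \frac{0 + \left(S \left(-2\right) - z\right)}{6 + \left(S \left(-2\right) - z\right)} = \frac{0 - \left(z + 2 S\right)}{6 - \left(z + 2 S\right)} = \frac{- z - 2 S}{6 - z - 2 S}$)
$f^{2}{\left(16,4 \right)} = \left(\frac{16 + 2 \cdot 4}{-6 + 16 + 2 \cdot 4}\right)^{2} = \left(\frac{16 + 8}{-6 + 16 + 8}\right)^{2} = \left(\frac{1}{18} \cdot 24\right)^{2} = \left(\frac{4}{3}\right)^{2} = \frac{16}{9}$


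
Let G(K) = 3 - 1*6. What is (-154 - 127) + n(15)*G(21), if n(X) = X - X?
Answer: -281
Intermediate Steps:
n(X) = 0
G(K) = -3 (G(K) = 3 - 6 = -3)
(-154 - 127) + n(15)*G(21) = (-154 - 127) + 0*(-3) = -281 + 0 = -281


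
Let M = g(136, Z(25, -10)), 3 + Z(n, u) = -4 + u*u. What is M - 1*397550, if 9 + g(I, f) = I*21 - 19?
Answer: -394722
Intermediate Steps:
Z(n, u) = -7 + u² (Z(n, u) = -3 + (-4 + u*u) = -3 + (-4 + u²) = -7 + u²)
g(I, f) = -28 + 21*I (g(I, f) = -9 + (I*21 - 19) = -9 + (21*I - 19) = -9 + (-19 + 21*I) = -28 + 21*I)
M = 2828 (M = -28 + 21*136 = -28 + 2856 = 2828)
M - 1*397550 = 2828 - 1*397550 = 2828 - 397550 = -394722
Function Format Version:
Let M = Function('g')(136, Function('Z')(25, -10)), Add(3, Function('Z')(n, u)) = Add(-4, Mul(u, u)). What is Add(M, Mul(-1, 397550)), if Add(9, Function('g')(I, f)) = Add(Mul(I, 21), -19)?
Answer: -394722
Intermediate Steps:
Function('Z')(n, u) = Add(-7, Pow(u, 2)) (Function('Z')(n, u) = Add(-3, Add(-4, Mul(u, u))) = Add(-3, Add(-4, Pow(u, 2))) = Add(-7, Pow(u, 2)))
Function('g')(I, f) = Add(-28, Mul(21, I)) (Function('g')(I, f) = Add(-9, Add(Mul(I, 21), -19)) = Add(-9, Add(Mul(21, I), -19)) = Add(-9, Add(-19, Mul(21, I))) = Add(-28, Mul(21, I)))
M = 2828 (M = Add(-28, Mul(21, 136)) = Add(-28, 2856) = 2828)
Add(M, Mul(-1, 397550)) = Add(2828, Mul(-1, 397550)) = Add(2828, -397550) = -394722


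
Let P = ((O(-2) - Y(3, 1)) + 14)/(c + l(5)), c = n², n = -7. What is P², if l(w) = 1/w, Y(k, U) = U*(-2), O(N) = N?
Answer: 1225/15129 ≈ 0.080970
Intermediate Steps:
Y(k, U) = -2*U
c = 49 (c = (-7)² = 49)
P = 35/123 (P = ((-2 - (-2)) + 14)/(49 + 1/5) = ((-2 - 1*(-2)) + 14)/(49 + ⅕) = ((-2 + 2) + 14)/(246/5) = (0 + 14)*(5/246) = 14*(5/246) = 35/123 ≈ 0.28455)
P² = (35/123)² = 1225/15129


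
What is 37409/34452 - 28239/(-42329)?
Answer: 2556375589/1458318708 ≈ 1.7530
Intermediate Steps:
37409/34452 - 28239/(-42329) = 37409*(1/34452) - 28239*(-1/42329) = 37409/34452 + 28239/42329 = 2556375589/1458318708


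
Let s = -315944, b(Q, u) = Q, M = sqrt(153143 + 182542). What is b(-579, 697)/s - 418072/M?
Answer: 579/315944 - 418072*sqrt(335685)/335685 ≈ -721.58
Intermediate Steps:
M = sqrt(335685) ≈ 579.38
b(-579, 697)/s - 418072/M = -579/(-315944) - 418072*sqrt(335685)/335685 = -579*(-1/315944) - 418072*sqrt(335685)/335685 = 579/315944 - 418072*sqrt(335685)/335685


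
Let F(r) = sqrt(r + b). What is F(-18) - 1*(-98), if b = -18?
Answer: 98 + 6*I ≈ 98.0 + 6.0*I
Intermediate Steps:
F(r) = sqrt(-18 + r) (F(r) = sqrt(r - 18) = sqrt(-18 + r))
F(-18) - 1*(-98) = sqrt(-18 - 18) - 1*(-98) = sqrt(-36) + 98 = 6*I + 98 = 98 + 6*I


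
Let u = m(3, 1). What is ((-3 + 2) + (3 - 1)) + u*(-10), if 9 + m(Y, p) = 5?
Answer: 41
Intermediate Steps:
m(Y, p) = -4 (m(Y, p) = -9 + 5 = -4)
u = -4
((-3 + 2) + (3 - 1)) + u*(-10) = ((-3 + 2) + (3 - 1)) - 4*(-10) = (-1 + 2) + 40 = 1 + 40 = 41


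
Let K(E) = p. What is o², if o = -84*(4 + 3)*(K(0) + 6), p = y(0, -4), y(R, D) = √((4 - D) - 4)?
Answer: 22127616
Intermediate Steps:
y(R, D) = √(-D)
p = 2 (p = √(-1*(-4)) = √4 = 2)
K(E) = 2
o = -4704 (o = -84*(4 + 3)*(2 + 6) = -588*8 = -84*56 = -4704)
o² = (-4704)² = 22127616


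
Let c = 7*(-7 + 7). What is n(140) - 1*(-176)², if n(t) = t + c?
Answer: -30836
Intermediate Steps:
c = 0 (c = 7*0 = 0)
n(t) = t (n(t) = t + 0 = t)
n(140) - 1*(-176)² = 140 - 1*(-176)² = 140 - 1*30976 = 140 - 30976 = -30836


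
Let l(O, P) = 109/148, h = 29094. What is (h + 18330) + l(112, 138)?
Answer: 7018861/148 ≈ 47425.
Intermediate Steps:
l(O, P) = 109/148 (l(O, P) = 109*(1/148) = 109/148)
(h + 18330) + l(112, 138) = (29094 + 18330) + 109/148 = 47424 + 109/148 = 7018861/148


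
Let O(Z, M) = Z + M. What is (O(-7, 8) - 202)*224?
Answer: -45024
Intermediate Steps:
O(Z, M) = M + Z
(O(-7, 8) - 202)*224 = ((8 - 7) - 202)*224 = (1 - 202)*224 = -201*224 = -45024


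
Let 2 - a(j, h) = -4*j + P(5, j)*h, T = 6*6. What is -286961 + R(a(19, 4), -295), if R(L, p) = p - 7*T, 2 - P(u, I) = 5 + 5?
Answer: -287508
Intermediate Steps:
T = 36
P(u, I) = -8 (P(u, I) = 2 - (5 + 5) = 2 - 1*10 = 2 - 10 = -8)
a(j, h) = 2 + 4*j + 8*h (a(j, h) = 2 - (-4*j - 8*h) = 2 - (-8*h - 4*j) = 2 + (4*j + 8*h) = 2 + 4*j + 8*h)
R(L, p) = -252 + p (R(L, p) = p - 7*36 = p - 252 = -252 + p)
-286961 + R(a(19, 4), -295) = -286961 + (-252 - 295) = -286961 - 547 = -287508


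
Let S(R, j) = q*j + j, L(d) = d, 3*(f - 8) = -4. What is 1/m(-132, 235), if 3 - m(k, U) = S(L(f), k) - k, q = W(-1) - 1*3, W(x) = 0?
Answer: -1/393 ≈ -0.0025445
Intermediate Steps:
f = 20/3 (f = 8 + (⅓)*(-4) = 8 - 4/3 = 20/3 ≈ 6.6667)
q = -3 (q = 0 - 1*3 = 0 - 3 = -3)
S(R, j) = -2*j (S(R, j) = -3*j + j = -2*j)
m(k, U) = 3 + 3*k (m(k, U) = 3 - (-2*k - k) = 3 - (-3)*k = 3 + 3*k)
1/m(-132, 235) = 1/(3 + 3*(-132)) = 1/(3 - 396) = 1/(-393) = -1/393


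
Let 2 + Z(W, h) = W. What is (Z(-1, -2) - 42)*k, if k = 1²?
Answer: -45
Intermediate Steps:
k = 1
Z(W, h) = -2 + W
(Z(-1, -2) - 42)*k = ((-2 - 1) - 42)*1 = (-3 - 42)*1 = -45*1 = -45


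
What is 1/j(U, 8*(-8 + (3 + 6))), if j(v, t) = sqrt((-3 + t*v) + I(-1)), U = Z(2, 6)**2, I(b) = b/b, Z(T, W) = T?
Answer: sqrt(30)/30 ≈ 0.18257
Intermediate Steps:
I(b) = 1
U = 4 (U = 2**2 = 4)
j(v, t) = sqrt(-2 + t*v) (j(v, t) = sqrt((-3 + t*v) + 1) = sqrt(-2 + t*v))
1/j(U, 8*(-8 + (3 + 6))) = 1/(sqrt(-2 + (8*(-8 + (3 + 6)))*4)) = 1/(sqrt(-2 + (8*(-8 + 9))*4)) = 1/(sqrt(-2 + (8*1)*4)) = 1/(sqrt(-2 + 8*4)) = 1/(sqrt(-2 + 32)) = 1/(sqrt(30)) = sqrt(30)/30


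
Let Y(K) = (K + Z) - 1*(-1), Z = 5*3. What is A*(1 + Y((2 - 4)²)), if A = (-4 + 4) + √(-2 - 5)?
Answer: 21*I*√7 ≈ 55.561*I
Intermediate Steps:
Z = 15
Y(K) = 16 + K (Y(K) = (K + 15) - 1*(-1) = (15 + K) + 1 = 16 + K)
A = I*√7 (A = 0 + √(-7) = 0 + I*√7 = I*√7 ≈ 2.6458*I)
A*(1 + Y((2 - 4)²)) = (I*√7)*(1 + (16 + (2 - 4)²)) = (I*√7)*(1 + (16 + (-2)²)) = (I*√7)*(1 + (16 + 4)) = (I*√7)*(1 + 20) = (I*√7)*21 = 21*I*√7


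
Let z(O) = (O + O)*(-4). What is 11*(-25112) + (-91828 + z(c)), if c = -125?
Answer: -367060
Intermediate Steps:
z(O) = -8*O (z(O) = (2*O)*(-4) = -8*O)
11*(-25112) + (-91828 + z(c)) = 11*(-25112) + (-91828 - 8*(-125)) = -276232 + (-91828 + 1000) = -276232 - 90828 = -367060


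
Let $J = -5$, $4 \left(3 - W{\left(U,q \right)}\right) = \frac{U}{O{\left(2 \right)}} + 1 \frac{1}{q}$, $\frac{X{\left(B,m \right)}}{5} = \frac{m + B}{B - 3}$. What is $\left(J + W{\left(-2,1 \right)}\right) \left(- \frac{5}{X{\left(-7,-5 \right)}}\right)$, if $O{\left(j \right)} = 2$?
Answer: $\frac{5}{3} \approx 1.6667$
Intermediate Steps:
$X{\left(B,m \right)} = \frac{5 \left(B + m\right)}{-3 + B}$ ($X{\left(B,m \right)} = 5 \frac{m + B}{B - 3} = 5 \frac{B + m}{-3 + B} = \frac{5 \left(B + m\right)}{-3 + B}$)
$W{\left(U,q \right)} = 3 - \frac{1}{4 q} - \frac{U}{8}$ ($W{\left(U,q \right)} = 3 - \frac{\frac{U}{2} + 1 \frac{1}{q}}{4} = 3 - \frac{U \frac{1}{2} + \frac{1}{q}}{4} = 3 - \frac{\frac{U}{2} + \frac{1}{q}}{4} = 3 - \frac{\frac{1}{q} + \frac{U}{2}}{4} = 3 - \left(\frac{1}{4 q} + \frac{U}{8}\right) = 3 - \frac{1}{4 q} - \frac{U}{8}$)
$\left(J + W{\left(-2,1 \right)}\right) \left(- \frac{5}{X{\left(-7,-5 \right)}}\right) = \left(-5 + \frac{-2 + 1 \left(24 - -2\right)}{8 \cdot 1}\right) \left(- \frac{5}{5 \frac{1}{-3 - 7} \left(-7 - 5\right)}\right) = \left(-5 + \frac{1}{8} \cdot 1 \left(-2 + 1 \left(24 + 2\right)\right)\right) \left(- \frac{5}{5 \frac{1}{-10} \left(-12\right)}\right) = \left(-5 + \frac{1}{8} \cdot 1 \left(-2 + 1 \cdot 26\right)\right) \left(- \frac{5}{5 \left(- \frac{1}{10}\right) \left(-12\right)}\right) = \left(-5 + \frac{1}{8} \cdot 1 \left(-2 + 26\right)\right) \left(- \frac{5}{6}\right) = \left(-5 + \frac{1}{8} \cdot 1 \cdot 24\right) \left(\left(-5\right) \frac{1}{6}\right) = \left(-5 + 3\right) \left(- \frac{5}{6}\right) = \left(-2\right) \left(- \frac{5}{6}\right) = \frac{5}{3}$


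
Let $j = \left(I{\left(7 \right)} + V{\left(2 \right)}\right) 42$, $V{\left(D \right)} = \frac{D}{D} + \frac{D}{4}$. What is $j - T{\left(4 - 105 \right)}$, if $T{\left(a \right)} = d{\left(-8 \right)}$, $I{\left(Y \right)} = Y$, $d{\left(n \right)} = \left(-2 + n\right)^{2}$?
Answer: $257$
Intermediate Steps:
$V{\left(D \right)} = 1 + \frac{D}{4}$ ($V{\left(D \right)} = 1 + D \frac{1}{4} = 1 + \frac{D}{4}$)
$T{\left(a \right)} = 100$ ($T{\left(a \right)} = \left(-2 - 8\right)^{2} = \left(-10\right)^{2} = 100$)
$j = 357$ ($j = \left(7 + \left(1 + \frac{1}{4} \cdot 2\right)\right) 42 = \left(7 + \left(1 + \frac{1}{2}\right)\right) 42 = \left(7 + \frac{3}{2}\right) 42 = \frac{17}{2} \cdot 42 = 357$)
$j - T{\left(4 - 105 \right)} = 357 - 100 = 257$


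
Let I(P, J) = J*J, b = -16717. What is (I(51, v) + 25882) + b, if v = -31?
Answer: 10126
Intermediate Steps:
I(P, J) = J²
(I(51, v) + 25882) + b = ((-31)² + 25882) - 16717 = (961 + 25882) - 16717 = 26843 - 16717 = 10126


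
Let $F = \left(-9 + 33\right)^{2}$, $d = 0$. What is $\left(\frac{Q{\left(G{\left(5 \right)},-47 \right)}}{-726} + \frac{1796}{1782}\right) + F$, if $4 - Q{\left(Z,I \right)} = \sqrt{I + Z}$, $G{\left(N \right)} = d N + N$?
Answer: $\frac{5655200}{9801} + \frac{i \sqrt{42}}{726} \approx 577.0 + 0.0089266 i$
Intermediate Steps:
$G{\left(N \right)} = N$ ($G{\left(N \right)} = 0 N + N = 0 + N = N$)
$Q{\left(Z,I \right)} = 4 - \sqrt{I + Z}$
$F = 576$ ($F = 24^{2} = 576$)
$\left(\frac{Q{\left(G{\left(5 \right)},-47 \right)}}{-726} + \frac{1796}{1782}\right) + F = \left(\frac{4 - \sqrt{-47 + 5}}{-726} + \frac{1796}{1782}\right) + 576 = \left(\left(4 - \sqrt{-42}\right) \left(- \frac{1}{726}\right) + 1796 \cdot \frac{1}{1782}\right) + 576 = \left(\left(4 - i \sqrt{42}\right) \left(- \frac{1}{726}\right) + \frac{898}{891}\right) + 576 = \left(\left(- \frac{2}{363} + \frac{i \sqrt{42}}{726}\right) + \frac{898}{891}\right) + 576 = \left(\frac{9824}{9801} + \frac{i \sqrt{42}}{726}\right) + 576 = \frac{5655200}{9801} + \frac{i \sqrt{42}}{726}$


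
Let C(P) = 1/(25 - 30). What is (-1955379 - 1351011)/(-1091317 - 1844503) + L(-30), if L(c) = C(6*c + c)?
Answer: 1359613/1467910 ≈ 0.92622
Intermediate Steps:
C(P) = -⅕ (C(P) = 1/(-5) = -⅕)
L(c) = -⅕
(-1955379 - 1351011)/(-1091317 - 1844503) + L(-30) = (-1955379 - 1351011)/(-1091317 - 1844503) - ⅕ = -3306390/(-2935820) - ⅕ = -3306390*(-1/2935820) - ⅕ = 330639/293582 - ⅕ = 1359613/1467910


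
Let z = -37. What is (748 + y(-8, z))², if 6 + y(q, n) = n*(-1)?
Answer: 606841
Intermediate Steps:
y(q, n) = -6 - n (y(q, n) = -6 + n*(-1) = -6 - n)
(748 + y(-8, z))² = (748 + (-6 - 1*(-37)))² = (748 + (-6 + 37))² = (748 + 31)² = 779² = 606841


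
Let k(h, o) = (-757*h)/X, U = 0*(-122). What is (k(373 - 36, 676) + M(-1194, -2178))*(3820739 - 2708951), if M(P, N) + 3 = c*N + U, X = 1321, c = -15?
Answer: 47693479400424/1321 ≈ 3.6104e+10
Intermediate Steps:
U = 0
M(P, N) = -3 - 15*N (M(P, N) = -3 + (-15*N + 0) = -3 - 15*N)
k(h, o) = -757*h/1321
(k(373 - 36, 676) + M(-1194, -2178))*(3820739 - 2708951) = (-757*(373 - 36)/1321 + (-3 - 15*(-2178)))*(3820739 - 2708951) = (-757/1321*337 + (-3 + 32670))*1111788 = (-255109/1321 + 32667)*1111788 = (42897998/1321)*1111788 = 47693479400424/1321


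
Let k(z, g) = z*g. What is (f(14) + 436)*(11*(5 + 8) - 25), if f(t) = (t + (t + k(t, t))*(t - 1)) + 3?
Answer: 375594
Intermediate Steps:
k(z, g) = g*z
f(t) = 3 + t + (-1 + t)*(t + t**2) (f(t) = (t + (t + t*t)*(t - 1)) + 3 = (t + (t + t**2)*(-1 + t)) + 3 = (t + (-1 + t)*(t + t**2)) + 3 = 3 + t + (-1 + t)*(t + t**2))
(f(14) + 436)*(11*(5 + 8) - 25) = ((3 + 14**3) + 436)*(11*(5 + 8) - 25) = ((3 + 2744) + 436)*(11*13 - 25) = (2747 + 436)*(143 - 25) = 3183*118 = 375594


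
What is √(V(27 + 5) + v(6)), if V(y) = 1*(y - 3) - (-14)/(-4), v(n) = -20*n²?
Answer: I*√2778/2 ≈ 26.353*I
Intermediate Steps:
V(y) = -13/2 + y (V(y) = 1*(-3 + y) - (-14)*(-1)/4 = (-3 + y) - 2*7/4 = (-3 + y) - 7/2 = -13/2 + y)
√(V(27 + 5) + v(6)) = √((-13/2 + (27 + 5)) - 20*6²) = √((-13/2 + 32) - 20*36) = √(51/2 - 720) = √(-1389/2) = I*√2778/2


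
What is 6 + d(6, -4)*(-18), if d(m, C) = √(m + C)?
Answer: 6 - 18*√2 ≈ -19.456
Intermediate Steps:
d(m, C) = √(C + m)
6 + d(6, -4)*(-18) = 6 + √(-4 + 6)*(-18) = 6 + √2*(-18) = 6 - 18*√2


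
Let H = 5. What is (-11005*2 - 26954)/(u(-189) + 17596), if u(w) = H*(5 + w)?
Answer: -12241/4169 ≈ -2.9362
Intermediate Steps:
u(w) = 25 + 5*w (u(w) = 5*(5 + w) = 25 + 5*w)
(-11005*2 - 26954)/(u(-189) + 17596) = (-11005*2 - 26954)/((25 + 5*(-189)) + 17596) = (-22010 - 26954)/((25 - 945) + 17596) = -48964/(-920 + 17596) = -48964/16676 = -48964*1/16676 = -12241/4169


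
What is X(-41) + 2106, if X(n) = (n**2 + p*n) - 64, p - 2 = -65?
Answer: 6306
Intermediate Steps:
p = -63 (p = 2 - 65 = -63)
X(n) = -64 + n**2 - 63*n (X(n) = (n**2 - 63*n) - 64 = -64 + n**2 - 63*n)
X(-41) + 2106 = (-64 + (-41)**2 - 63*(-41)) + 2106 = (-64 + 1681 + 2583) + 2106 = 4200 + 2106 = 6306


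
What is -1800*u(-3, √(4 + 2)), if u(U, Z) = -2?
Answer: 3600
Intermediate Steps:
-1800*u(-3, √(4 + 2)) = -1800*(-2) = 3600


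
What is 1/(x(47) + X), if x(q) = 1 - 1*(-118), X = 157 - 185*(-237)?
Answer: 1/44121 ≈ 2.2665e-5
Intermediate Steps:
X = 44002 (X = 157 + 43845 = 44002)
x(q) = 119 (x(q) = 1 + 118 = 119)
1/(x(47) + X) = 1/(119 + 44002) = 1/44121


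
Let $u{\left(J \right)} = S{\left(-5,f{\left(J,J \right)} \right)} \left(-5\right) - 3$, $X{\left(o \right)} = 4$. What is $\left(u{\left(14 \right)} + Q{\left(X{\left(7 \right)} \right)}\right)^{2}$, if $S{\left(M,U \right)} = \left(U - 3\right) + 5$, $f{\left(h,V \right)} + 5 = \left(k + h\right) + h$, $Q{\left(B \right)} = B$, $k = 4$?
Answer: $20736$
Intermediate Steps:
$f{\left(h,V \right)} = -1 + 2 h$ ($f{\left(h,V \right)} = -5 + \left(\left(4 + h\right) + h\right) = -5 + \left(4 + 2 h\right) = -1 + 2 h$)
$S{\left(M,U \right)} = 2 + U$ ($S{\left(M,U \right)} = \left(-3 + U\right) + 5 = 2 + U$)
$u{\left(J \right)} = -8 - 10 J$ ($u{\left(J \right)} = \left(2 + \left(-1 + 2 J\right)\right) \left(-5\right) - 3 = \left(1 + 2 J\right) \left(-5\right) - 3 = \left(-5 - 10 J\right) - 3 = -8 - 10 J$)
$\left(u{\left(14 \right)} + Q{\left(X{\left(7 \right)} \right)}\right)^{2} = \left(\left(-8 - 140\right) + 4\right)^{2} = \left(-148 + 4\right)^{2} = \left(-144\right)^{2} = 20736$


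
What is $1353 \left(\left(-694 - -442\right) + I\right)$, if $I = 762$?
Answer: $690030$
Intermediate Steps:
$1353 \left(\left(-694 - -442\right) + I\right) = 1353 \left(\left(-694 - -442\right) + 762\right) = 1353 \left(\left(-694 + 442\right) + 762\right) = 1353 \left(-252 + 762\right) = 1353 \cdot 510 = 690030$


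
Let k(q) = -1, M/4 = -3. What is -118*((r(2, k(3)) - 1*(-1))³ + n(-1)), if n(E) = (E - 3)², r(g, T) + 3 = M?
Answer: 321904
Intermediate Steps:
M = -12 (M = 4*(-3) = -12)
r(g, T) = -15 (r(g, T) = -3 - 12 = -15)
n(E) = (-3 + E)²
-118*((r(2, k(3)) - 1*(-1))³ + n(-1)) = -118*((-15 - 1*(-1))³ + (-3 - 1)²) = -118*((-15 + 1)³ + (-4)²) = -118*((-14)³ + 16) = -118*(-2744 + 16) = -118*(-2728) = 321904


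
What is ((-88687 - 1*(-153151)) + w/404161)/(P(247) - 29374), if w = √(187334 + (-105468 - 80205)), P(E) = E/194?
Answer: -12506016/5698309 - 194*√1661/2303034263749 ≈ -2.1947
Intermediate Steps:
P(E) = E/194 (P(E) = E*(1/194) = E/194)
w = √1661 (w = √(187334 - 185673) = √1661 ≈ 40.755)
((-88687 - 1*(-153151)) + w/404161)/(P(247) - 29374) = ((-88687 - 1*(-153151)) + √1661/404161)/((1/194)*247 - 29374) = ((-88687 + 153151) + √1661*(1/404161))/(247/194 - 29374) = (64464 + √1661/404161)/(-5698309/194) = (64464 + √1661/404161)*(-194/5698309) = -12506016/5698309 - 194*√1661/2303034263749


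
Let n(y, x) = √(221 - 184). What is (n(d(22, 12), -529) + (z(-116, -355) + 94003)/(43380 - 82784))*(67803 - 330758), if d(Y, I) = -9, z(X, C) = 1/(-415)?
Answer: 512910083301/817633 - 262955*√37 ≈ -9.7218e+5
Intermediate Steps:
z(X, C) = -1/415
n(y, x) = √37
(n(d(22, 12), -529) + (z(-116, -355) + 94003)/(43380 - 82784))*(67803 - 330758) = (√37 + (-1/415 + 94003)/(43380 - 82784))*(67803 - 330758) = (√37 + (39011244/415)/(-39404))*(-262955) = (√37 + (39011244/415)*(-1/39404))*(-262955) = (√37 - 9752811/4088165)*(-262955) = (-9752811/4088165 + √37)*(-262955) = 512910083301/817633 - 262955*√37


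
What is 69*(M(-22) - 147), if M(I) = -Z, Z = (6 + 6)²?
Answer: -20079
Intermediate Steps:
Z = 144 (Z = 12² = 144)
M(I) = -144 (M(I) = -1*144 = -144)
69*(M(-22) - 147) = 69*(-144 - 147) = 69*(-291) = -20079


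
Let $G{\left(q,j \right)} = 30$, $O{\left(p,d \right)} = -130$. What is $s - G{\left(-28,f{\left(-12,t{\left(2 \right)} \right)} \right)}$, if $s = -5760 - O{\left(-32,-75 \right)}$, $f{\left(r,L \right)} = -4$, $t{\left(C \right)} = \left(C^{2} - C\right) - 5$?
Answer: $-5660$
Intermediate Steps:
$t{\left(C \right)} = -5 + C^{2} - C$
$s = -5630$ ($s = -5760 - -130 = -5760 + 130 = -5630$)
$s - G{\left(-28,f{\left(-12,t{\left(2 \right)} \right)} \right)} = -5630 - 30 = -5660$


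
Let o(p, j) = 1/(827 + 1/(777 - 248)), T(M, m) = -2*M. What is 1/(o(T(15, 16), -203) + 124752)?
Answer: 437484/54577004497 ≈ 8.0159e-6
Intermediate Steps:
o(p, j) = 529/437484 (o(p, j) = 1/(827 + 1/529) = 1/(437484/529) = 529/437484)
1/(o(T(15, 16), -203) + 124752) = 1/(529/437484 + 124752) = 1/(54577004497/437484) = 437484/54577004497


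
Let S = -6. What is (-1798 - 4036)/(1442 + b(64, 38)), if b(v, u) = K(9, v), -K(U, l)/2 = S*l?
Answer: -2917/1105 ≈ -2.6398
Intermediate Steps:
K(U, l) = 12*l (K(U, l) = -(-12)*l = 12*l)
b(v, u) = 12*v
(-1798 - 4036)/(1442 + b(64, 38)) = (-1798 - 4036)/(1442 + 12*64) = -5834/(1442 + 768) = -5834/2210 = -5834*1/2210 = -2917/1105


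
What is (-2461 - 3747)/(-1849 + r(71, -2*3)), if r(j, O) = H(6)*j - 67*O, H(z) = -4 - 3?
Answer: 776/243 ≈ 3.1934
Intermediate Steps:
H(z) = -7
r(j, O) = -67*O - 7*j (r(j, O) = -7*j - 67*O = -67*O - 7*j)
(-2461 - 3747)/(-1849 + r(71, -2*3)) = (-2461 - 3747)/(-1849 + (-(-134)*3 - 7*71)) = -6208/(-1849 + (-67*(-6) - 497)) = -6208/(-1849 + (402 - 497)) = -6208/(-1849 - 95) = -6208/(-1944) = -6208*(-1/1944) = 776/243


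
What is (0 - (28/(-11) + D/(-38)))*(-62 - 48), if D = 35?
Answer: -7245/19 ≈ -381.32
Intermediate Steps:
(0 - (28/(-11) + D/(-38)))*(-62 - 48) = (0 - (28/(-11) + 35/(-38)))*(-62 - 48) = (0 - (28*(-1/11) + 35*(-1/38)))*(-110) = (0 - (-28/11 - 35/38))*(-110) = (0 - 1*(-1449/418))*(-110) = (0 + 1449/418)*(-110) = (1449/418)*(-110) = -7245/19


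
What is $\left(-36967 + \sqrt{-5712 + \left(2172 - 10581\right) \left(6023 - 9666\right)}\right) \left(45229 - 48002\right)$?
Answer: $102509491 - 13865 \sqrt{1225131} \approx 8.7163 \cdot 10^{7}$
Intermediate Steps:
$\left(-36967 + \sqrt{-5712 + \left(2172 - 10581\right) \left(6023 - 9666\right)}\right) \left(45229 - 48002\right) = \left(-36967 + \sqrt{-5712 - -30633987}\right) \left(-2773\right) = \left(-36967 + \sqrt{-5712 + 30633987}\right) \left(-2773\right) = \left(-36967 + \sqrt{30628275}\right) \left(-2773\right) = \left(-36967 + 5 \sqrt{1225131}\right) \left(-2773\right) = 102509491 - 13865 \sqrt{1225131}$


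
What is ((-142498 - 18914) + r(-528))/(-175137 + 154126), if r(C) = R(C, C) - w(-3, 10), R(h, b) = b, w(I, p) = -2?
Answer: 161938/21011 ≈ 7.7073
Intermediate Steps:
r(C) = 2 + C (r(C) = C - 1*(-2) = C + 2 = 2 + C)
((-142498 - 18914) + r(-528))/(-175137 + 154126) = ((-142498 - 18914) + (2 - 528))/(-175137 + 154126) = (-161412 - 526)/(-21011) = -161938*(-1/21011) = 161938/21011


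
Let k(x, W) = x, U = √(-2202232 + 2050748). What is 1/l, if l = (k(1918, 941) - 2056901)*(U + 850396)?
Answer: I/(4109966*(√37871 - 425198*I)) ≈ -5.7223e-13 + 2.619e-16*I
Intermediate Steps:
U = 2*I*√37871 (U = √(-151484) = 2*I*√37871 ≈ 389.21*I)
l = -1747549323268 - 4109966*I*√37871 (l = (1918 - 2056901)*(2*I*√37871 + 850396) = -2054983*(850396 + 2*I*√37871) = -1747549323268 - 4109966*I*√37871 ≈ -1.7475e+12 - 7.9982e+8*I)
1/l = 1/(-1747549323268 - 4109966*I*√37871)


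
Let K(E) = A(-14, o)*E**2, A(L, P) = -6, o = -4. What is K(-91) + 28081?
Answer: -21605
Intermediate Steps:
K(E) = -6*E**2
K(-91) + 28081 = -6*(-91)**2 + 28081 = -6*8281 + 28081 = -49686 + 28081 = -21605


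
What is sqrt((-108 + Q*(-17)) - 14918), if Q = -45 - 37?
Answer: 8*I*sqrt(213) ≈ 116.76*I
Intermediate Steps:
Q = -82
sqrt((-108 + Q*(-17)) - 14918) = sqrt((-108 - 82*(-17)) - 14918) = sqrt((-108 + 1394) - 14918) = sqrt(1286 - 14918) = sqrt(-13632) = 8*I*sqrt(213)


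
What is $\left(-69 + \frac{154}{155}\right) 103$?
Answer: $- \frac{1085723}{155} \approx -7004.7$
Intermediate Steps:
$\left(-69 + \frac{154}{155}\right) 103 = \left(- \frac{10541}{155}\right) 103 = - \frac{1085723}{155}$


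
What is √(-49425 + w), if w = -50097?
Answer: 3*I*√11058 ≈ 315.47*I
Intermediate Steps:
√(-49425 + w) = √(-49425 - 50097) = √(-99522) = 3*I*√11058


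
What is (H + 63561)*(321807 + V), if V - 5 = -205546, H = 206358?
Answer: 31382402454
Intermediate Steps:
V = -205541 (V = 5 - 205546 = -205541)
(H + 63561)*(321807 + V) = (206358 + 63561)*(321807 - 205541) = 269919*116266 = 31382402454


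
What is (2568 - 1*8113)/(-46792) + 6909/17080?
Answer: 1866047/3567890 ≈ 0.52301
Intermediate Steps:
(2568 - 1*8113)/(-46792) + 6909/17080 = (2568 - 8113)*(-1/46792) + 6909*(1/17080) = -5545*(-1/46792) + 987/2440 = 5545/46792 + 987/2440 = 1866047/3567890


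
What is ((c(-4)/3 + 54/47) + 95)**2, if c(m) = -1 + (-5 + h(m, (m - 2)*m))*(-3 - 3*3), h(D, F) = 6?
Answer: 167598916/19881 ≈ 8430.1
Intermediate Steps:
c(m) = -13 (c(m) = -1 + (-5 + 6)*(-3 - 3*3) = -1 + 1*(-3 - 9) = -1 + 1*(-12) = -1 - 12 = -13)
((c(-4)/3 + 54/47) + 95)**2 = ((-13/3 + 54/47) + 95)**2 = (-449/141 + 95)**2 = (12946/141)**2 = 167598916/19881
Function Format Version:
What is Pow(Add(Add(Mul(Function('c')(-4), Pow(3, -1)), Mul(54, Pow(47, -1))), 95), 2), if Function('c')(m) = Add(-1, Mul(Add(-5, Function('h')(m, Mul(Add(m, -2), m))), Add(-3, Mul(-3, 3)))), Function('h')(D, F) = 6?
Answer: Rational(167598916, 19881) ≈ 8430.1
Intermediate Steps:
Function('c')(m) = -13 (Function('c')(m) = Add(-1, Mul(Add(-5, 6), Add(-3, Mul(-3, 3)))) = Add(-1, Mul(1, Add(-3, -9))) = Add(-1, Mul(1, -12)) = Add(-1, -12) = -13)
Pow(Add(Add(Mul(Function('c')(-4), Pow(3, -1)), Mul(54, Pow(47, -1))), 95), 2) = Pow(Add(Add(Mul(-13, Pow(3, -1)), Mul(54, Pow(47, -1))), 95), 2) = Pow(Add(Add(Mul(-13, Rational(1, 3)), Mul(54, Rational(1, 47))), 95), 2) = Pow(Add(Add(Rational(-13, 3), Rational(54, 47)), 95), 2) = Pow(Add(Rational(-449, 141), 95), 2) = Pow(Rational(12946, 141), 2) = Rational(167598916, 19881)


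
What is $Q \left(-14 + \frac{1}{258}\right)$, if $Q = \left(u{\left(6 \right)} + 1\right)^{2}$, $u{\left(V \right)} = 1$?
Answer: $- \frac{7222}{129} \approx -55.984$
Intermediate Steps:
$Q = 4$ ($Q = \left(1 + 1\right)^{2} = 2^{2} = 4$)
$Q \left(-14 + \frac{1}{258}\right) = 4 \left(-14 + \frac{1}{258}\right) = 4 \left(- \frac{3611}{258}\right) = - \frac{7222}{129}$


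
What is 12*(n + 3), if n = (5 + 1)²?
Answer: 468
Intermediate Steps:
n = 36 (n = 6² = 36)
12*(n + 3) = 12*(36 + 3) = 12*39 = 468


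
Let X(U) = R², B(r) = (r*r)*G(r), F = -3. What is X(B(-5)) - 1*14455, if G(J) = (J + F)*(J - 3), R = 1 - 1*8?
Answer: -14406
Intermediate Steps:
R = -7 (R = 1 - 8 = -7)
G(J) = (-3 + J)² (G(J) = (J - 3)*(J - 3) = (-3 + J)*(-3 + J) = (-3 + J)²)
B(r) = r²*(9 + r² - 6*r) (B(r) = (r*r)*(9 + r² - 6*r) = r²*(9 + r² - 6*r))
X(U) = 49 (X(U) = (-7)² = 49)
X(B(-5)) - 1*14455 = 49 - 1*14455 = 49 - 14455 = -14406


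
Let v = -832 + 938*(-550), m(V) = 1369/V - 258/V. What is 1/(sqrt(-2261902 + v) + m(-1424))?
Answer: -1582064/5634448572305 - 2027776*I*sqrt(2778634)/5634448572305 ≈ -2.8078e-7 - 0.00059991*I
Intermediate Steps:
m(V) = 1111/V
v = -516732 (v = -832 - 515900 = -516732)
1/(sqrt(-2261902 + v) + m(-1424)) = 1/(sqrt(-2261902 - 516732) + 1111/(-1424)) = 1/(sqrt(-2778634) + 1111*(-1/1424)) = 1/(I*sqrt(2778634) - 1111/1424) = 1/(-1111/1424 + I*sqrt(2778634))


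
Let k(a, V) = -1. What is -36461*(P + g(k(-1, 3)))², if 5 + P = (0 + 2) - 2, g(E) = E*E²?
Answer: -1312596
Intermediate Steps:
g(E) = E³
P = -5 (P = -5 + ((0 + 2) - 2) = -5 + (2 - 2) = -5 + 0 = -5)
-36461*(P + g(k(-1, 3)))² = -36461*(-5 + (-1)³)² = -36461*(-5 - 1)² = -36461*(-6)² = -36461*36 = -1312596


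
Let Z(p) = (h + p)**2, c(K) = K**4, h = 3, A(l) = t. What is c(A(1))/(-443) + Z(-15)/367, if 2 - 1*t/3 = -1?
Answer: -2344095/162581 ≈ -14.418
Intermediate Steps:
t = 9 (t = 6 - 3*(-1) = 6 + 3 = 9)
A(l) = 9
Z(p) = (3 + p)**2
c(A(1))/(-443) + Z(-15)/367 = 9**4/(-443) + (3 - 15)**2/367 = 6561*(-1/443) + (-12)**2*(1/367) = -6561/443 + 144*(1/367) = -6561/443 + 144/367 = -2344095/162581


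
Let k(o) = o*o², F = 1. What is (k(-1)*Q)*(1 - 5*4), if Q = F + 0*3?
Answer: 19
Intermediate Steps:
k(o) = o³
Q = 1 (Q = 1 + 0*3 = 1 + 0 = 1)
(k(-1)*Q)*(1 - 5*4) = ((-1)³*1)*(1 - 5*4) = (-1*1)*(1 - 20) = -1*(-19) = 19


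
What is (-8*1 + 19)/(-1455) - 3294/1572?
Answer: -801677/381210 ≈ -2.1030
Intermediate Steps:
(-8*1 + 19)/(-1455) - 3294/1572 = (-8 + 19)*(-1/1455) - 3294*1/1572 = 11*(-1/1455) - 549/262 = -11/1455 - 549/262 = -801677/381210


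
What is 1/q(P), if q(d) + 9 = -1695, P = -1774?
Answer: -1/1704 ≈ -0.00058685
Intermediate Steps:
q(d) = -1704 (q(d) = -9 - 1695 = -1704)
1/q(P) = 1/(-1704) = -1/1704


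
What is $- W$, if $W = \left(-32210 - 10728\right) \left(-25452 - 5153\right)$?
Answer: $-1314117490$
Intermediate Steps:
$W = 1314117490$ ($W = \left(-42938\right) \left(-30605\right) = 1314117490$)
$- W = \left(-1\right) 1314117490 = -1314117490$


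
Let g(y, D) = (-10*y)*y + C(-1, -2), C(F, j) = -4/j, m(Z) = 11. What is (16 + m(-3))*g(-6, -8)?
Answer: -9666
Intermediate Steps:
g(y, D) = 2 - 10*y² (g(y, D) = (-10*y)*y - 4/(-2) = -10*y² - 4*(-½) = -10*y² + 2 = 2 - 10*y²)
(16 + m(-3))*g(-6, -8) = (16 + 11)*(2 - 10*(-6)²) = 27*(2 - 10*36) = 27*(2 - 360) = 27*(-358) = -9666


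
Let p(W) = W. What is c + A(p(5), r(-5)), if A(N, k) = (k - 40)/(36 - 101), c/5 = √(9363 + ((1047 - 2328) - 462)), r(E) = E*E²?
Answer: 33/13 + 10*√1905 ≈ 439.00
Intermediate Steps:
r(E) = E³
c = 10*√1905 (c = 5*√(9363 + ((1047 - 2328) - 462)) = 5*√(9363 + (-1281 - 462)) = 5*√(9363 - 1743) = 5*√7620 = 5*(2*√1905) = 10*√1905 ≈ 436.46)
A(N, k) = 8/13 - k/65 (A(N, k) = (-40 + k)/(-65) = (-40 + k)*(-1/65) = 8/13 - k/65)
c + A(p(5), r(-5)) = 10*√1905 + (8/13 - 1/65*(-5)³) = 10*√1905 + (8/13 - 1/65*(-125)) = 10*√1905 + (8/13 + 25/13) = 10*√1905 + 33/13 = 33/13 + 10*√1905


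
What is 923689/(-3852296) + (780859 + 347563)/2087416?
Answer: 302361544911/1005168038392 ≈ 0.30081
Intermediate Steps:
923689/(-3852296) + (780859 + 347563)/2087416 = 923689*(-1/3852296) + 1128422*(1/2087416) = -923689/3852296 + 564211/1043708 = 302361544911/1005168038392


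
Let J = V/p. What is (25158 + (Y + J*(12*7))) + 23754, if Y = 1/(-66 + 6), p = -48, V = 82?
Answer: 2926109/60 ≈ 48769.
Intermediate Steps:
Y = -1/60 (Y = 1/(-60) = -1/60 ≈ -0.016667)
J = -41/24 (J = 82/(-48) = 82*(-1/48) = -41/24 ≈ -1.7083)
(25158 + (Y + J*(12*7))) + 23754 = (25158 + (-1/60 - 41*7/2)) + 23754 = (25158 + (-1/60 - 41/24*84)) + 23754 = (25158 + (-1/60 - 287/2)) + 23754 = (25158 - 8611/60) + 23754 = 1500869/60 + 23754 = 2926109/60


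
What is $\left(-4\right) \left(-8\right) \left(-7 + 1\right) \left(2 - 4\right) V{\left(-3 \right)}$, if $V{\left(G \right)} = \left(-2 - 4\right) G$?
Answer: $6912$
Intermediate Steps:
$V{\left(G \right)} = - 6 G$
$\left(-4\right) \left(-8\right) \left(-7 + 1\right) \left(2 - 4\right) V{\left(-3 \right)} = \left(-4\right) \left(-8\right) \left(-7 + 1\right) \left(2 - 4\right) \left(\left(-6\right) \left(-3\right)\right) = 32 \left(\left(-6\right) \left(-2\right)\right) 18 = 32 \cdot 12 \cdot 18 = 384 \cdot 18 = 6912$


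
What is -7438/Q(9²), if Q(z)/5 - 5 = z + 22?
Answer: -3719/270 ≈ -13.774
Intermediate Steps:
Q(z) = 135 + 5*z (Q(z) = 25 + 5*(z + 22) = 25 + 5*(22 + z) = 25 + (110 + 5*z) = 135 + 5*z)
-7438/Q(9²) = -7438/(135 + 5*9²) = -7438/(135 + 5*81) = -7438/(135 + 405) = -7438/540 = -7438*1/540 = -3719/270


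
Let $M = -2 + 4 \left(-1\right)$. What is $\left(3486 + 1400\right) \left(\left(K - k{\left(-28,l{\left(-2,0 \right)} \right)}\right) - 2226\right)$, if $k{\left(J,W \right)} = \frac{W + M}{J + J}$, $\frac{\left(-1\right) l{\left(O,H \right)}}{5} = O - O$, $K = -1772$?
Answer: $- \frac{39069503}{2} \approx -1.9535 \cdot 10^{7}$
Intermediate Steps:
$M = -6$ ($M = -2 - 4 = -6$)
$l{\left(O,H \right)} = 0$ ($l{\left(O,H \right)} = - 5 \left(O - O\right) = \left(-5\right) 0 = 0$)
$k{\left(J,W \right)} = \frac{-6 + W}{2 J}$ ($k{\left(J,W \right)} = \frac{W - 6}{J + J} = \frac{-6 + W}{2 J}$)
$\left(3486 + 1400\right) \left(\left(K - k{\left(-28,l{\left(-2,0 \right)} \right)}\right) - 2226\right) = \left(3486 + 1400\right) \left(\left(-1772 - \frac{-6 + 0}{2 \left(-28\right)}\right) - 2226\right) = 4886 \left(\left(-1772 - \frac{1}{2} \left(- \frac{1}{28}\right) \left(-6\right)\right) - 2226\right) = 4886 \left(\left(-1772 - \frac{3}{28}\right) - 2226\right) = 4886 \left(- \frac{49619}{28} - 2226\right) = 4886 \left(- \frac{111947}{28}\right) = - \frac{39069503}{2}$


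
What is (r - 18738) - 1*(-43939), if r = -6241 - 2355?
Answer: 16605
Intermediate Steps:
r = -8596
(r - 18738) - 1*(-43939) = (-8596 - 18738) - 1*(-43939) = -27334 + 43939 = 16605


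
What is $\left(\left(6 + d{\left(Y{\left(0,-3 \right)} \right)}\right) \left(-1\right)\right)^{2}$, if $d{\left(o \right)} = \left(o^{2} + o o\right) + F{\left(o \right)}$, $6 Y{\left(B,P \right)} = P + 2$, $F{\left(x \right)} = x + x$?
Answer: $\frac{10609}{324} \approx 32.744$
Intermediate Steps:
$F{\left(x \right)} = 2 x$
$Y{\left(B,P \right)} = \frac{1}{3} + \frac{P}{6}$ ($Y{\left(B,P \right)} = \frac{P + 2}{6} = \frac{2 + P}{6} = \frac{1}{3} + \frac{P}{6}$)
$d{\left(o \right)} = 2 o + 2 o^{2}$ ($d{\left(o \right)} = \left(o^{2} + o o\right) + 2 o = \left(o^{2} + o^{2}\right) + 2 o = 2 o^{2} + 2 o = 2 o + 2 o^{2}$)
$\left(\left(6 + d{\left(Y{\left(0,-3 \right)} \right)}\right) \left(-1\right)\right)^{2} = \left(\left(6 + 2 \left(\frac{1}{3} + \frac{1}{6} \left(-3\right)\right) \left(1 + \left(\frac{1}{3} + \frac{1}{6} \left(-3\right)\right)\right)\right) \left(-1\right)\right)^{2} = \left(\left(6 + 2 \left(\frac{1}{3} - \frac{1}{2}\right) \left(1 + \left(\frac{1}{3} - \frac{1}{2}\right)\right)\right) \left(-1\right)\right)^{2} = \left(\left(6 + 2 \left(- \frac{1}{6}\right) \left(1 - \frac{1}{6}\right)\right) \left(-1\right)\right)^{2} = \left(\left(6 + 2 \left(- \frac{1}{6}\right) \frac{5}{6}\right) \left(-1\right)\right)^{2} = \left(\left(6 - \frac{5}{18}\right) \left(-1\right)\right)^{2} = \left(\frac{103}{18} \left(-1\right)\right)^{2} = \left(- \frac{103}{18}\right)^{2} = \frac{10609}{324}$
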